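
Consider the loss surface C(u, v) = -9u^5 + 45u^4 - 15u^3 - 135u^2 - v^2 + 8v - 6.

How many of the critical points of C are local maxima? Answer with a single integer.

2

C separates as a function of u plus a function of v, so ∇C=0 decouples.
∂C/∂u = -45u(u - 3)(u - 2)(u + 1) = 0 at u ∈ {-1, 0, 2, 3}; ∂C/∂v = -2(v - 4) = 0 at v ∈ {4}.
The Hessian is diagonal: diag(C_uu, C_vv). Second derivatives: C_uu(-1)=540, C_uu(0)=-270, C_uu(2)=270, C_uu(3)=-540; C_vv(4)=-2.
Local maxima occur where both diagonal entries negative: (0, 4), (3, 4). Count: 2.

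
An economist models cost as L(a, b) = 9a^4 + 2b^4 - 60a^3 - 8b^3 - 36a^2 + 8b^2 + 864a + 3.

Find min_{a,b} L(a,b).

-1245

L(a,b) separates as P(a) + Q(b) + 3, so its minimum is min P + min Q + 3.
P'(a) = 36(a - 4)(a - 3)(a + 2) vanishes at a ∈ {-2, 3, 4}; Q'(b) = 8b(b - 2)(b - 1) vanishes at b ∈ {0, 1, 2}.
Local minima of P (where P''>0): P(-2)=-1248, P(4)=1344. Local minima of Q: Q(0)=0, Q(2)=0.
So the global minimum of L is P(-2) + Q(0) + 3 = -1248 + 0 + 3 = -1245, attained at (-2, 0).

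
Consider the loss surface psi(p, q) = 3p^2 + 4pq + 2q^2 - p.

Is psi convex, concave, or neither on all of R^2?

psi is quadratic, so its Hessian is the constant matrix H = [[6, 4], [4, 4]].
det(H) = 8, tr(H) = 10.
det(H) > 0 and tr(H) > 0, so H is positive definite everywhere: convex.

convex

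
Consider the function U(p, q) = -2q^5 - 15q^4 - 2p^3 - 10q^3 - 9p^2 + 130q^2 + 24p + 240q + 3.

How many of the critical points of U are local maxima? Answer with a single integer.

2

U separates as a function of p plus a function of q, so ∇U=0 decouples.
∂U/∂p = -6(p - 1)(p + 4) = 0 at p ∈ {-4, 1}; ∂U/∂q = -10(q - 2)(q + 1)(q + 3)(q + 4) = 0 at q ∈ {-4, -3, -1, 2}.
The Hessian is diagonal: diag(U_pp, U_qq). Second derivatives: U_pp(-4)=30, U_pp(1)=-30; U_qq(-4)=180, U_qq(-3)=-100, U_qq(-1)=180, U_qq(2)=-900.
Local maxima occur where both diagonal entries negative: (1, -3), (1, 2). Count: 2.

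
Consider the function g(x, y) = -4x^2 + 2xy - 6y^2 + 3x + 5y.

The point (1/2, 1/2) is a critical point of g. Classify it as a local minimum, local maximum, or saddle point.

local maximum

The Hessian of g is constant: H = [[-8, 2], [2, -12]].
det(H) = (-8)·(-12) − 2² = 92.
det(H) > 0 and tr(H) = -20 < 0, so H is negative definite and the point is a local maximum.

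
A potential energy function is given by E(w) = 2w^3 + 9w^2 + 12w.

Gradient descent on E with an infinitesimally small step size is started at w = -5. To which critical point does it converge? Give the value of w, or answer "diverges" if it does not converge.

diverges

E'(w) = 6(w + 1)(w + 2), so E'(-5) = 72.
Gradient descent moves in the -E' direction, i.e. w is decreasing.
There is no critical point below w=-5, and E' keeps the same sign, so the iterate runs off to −∞.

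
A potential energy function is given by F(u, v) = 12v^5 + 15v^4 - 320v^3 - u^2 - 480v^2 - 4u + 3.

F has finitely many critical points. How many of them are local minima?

0

F separates as a function of u plus a function of v, so ∇F=0 decouples.
∂F/∂u = -2(u + 2) = 0 at u ∈ {-2}; ∂F/∂v = 60v(v - 4)(v + 1)(v + 4) = 0 at v ∈ {-4, -1, 0, 4}.
The Hessian is diagonal: diag(F_uu, F_vv). Second derivatives: F_uu(-2)=-2; F_vv(-4)=-5760, F_vv(-1)=900, F_vv(0)=-960, F_vv(4)=9600.
Local minima occur where both diagonal entries positive: none. Count: 0.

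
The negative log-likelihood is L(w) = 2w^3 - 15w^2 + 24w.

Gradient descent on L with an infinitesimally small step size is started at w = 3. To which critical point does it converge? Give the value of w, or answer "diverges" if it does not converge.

L'(w) = 6(w - 4)(w - 1), so L'(3) = -12.
Gradient descent moves in the -L' direction, i.e. w is increasing.
The nearest critical point in that direction is w = 4, where L'' = 18 > 0 (a local minimum). The iterate converges there.

4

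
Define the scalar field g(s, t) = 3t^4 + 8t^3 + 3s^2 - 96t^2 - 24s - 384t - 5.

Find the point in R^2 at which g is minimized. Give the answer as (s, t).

(4, 4)

g(s,t) separates as P(s) + Q(t) − 5, so its minimum is min P + min Q − 5.
P'(s) = 6s - 24 vanishes at s ∈ {4}; Q'(t) = 12(t - 4)(t + 2)(t + 4) vanishes at t ∈ {-4, -2, 4}.
Local minima of P (where P''>0): P(4)=-48. Local minima of Q: Q(-4)=256, Q(4)=-1792.
So the global minimum of g is P(4) + Q(4) − 5 = -48 − 1792 − 5 = -1845, attained at (4, 4).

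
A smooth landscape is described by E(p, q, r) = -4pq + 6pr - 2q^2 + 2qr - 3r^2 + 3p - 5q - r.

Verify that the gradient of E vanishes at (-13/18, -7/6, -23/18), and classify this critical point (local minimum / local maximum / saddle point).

∇E = (-4q + 6r + 3, -4p - 4q + 2r - 5, 6p + 2q - 6r - 1); substituting (-13/18, -7/6, -23/18) gives ∇E = (0, 0, 0), so (-13/18, -7/6, -23/18) is indeed a critical point.
The Hessian is constant: H = [[0, -4, 6], [-4, -4, 2], [6, 2, -6]].
Leading principal minors: Δ₁ = 0, Δ₂ = -16, Δ₃ = 144.
The minors fit neither the all-positive nor the alternating-sign pattern, so H is indefinite: a saddle point.

saddle point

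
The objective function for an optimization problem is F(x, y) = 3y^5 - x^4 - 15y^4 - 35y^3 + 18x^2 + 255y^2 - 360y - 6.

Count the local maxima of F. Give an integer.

4

F separates as a function of x plus a function of y, so ∇F=0 decouples.
∂F/∂x = -4x(x - 3)(x + 3) = 0 at x ∈ {-3, 0, 3}; ∂F/∂y = 15(y - 4)(y - 2)(y - 1)(y + 3) = 0 at y ∈ {-3, 1, 2, 4}.
The Hessian is diagonal: diag(F_xx, F_yy). Second derivatives: F_xx(-3)=-72, F_xx(0)=36, F_xx(3)=-72; F_yy(-3)=-2100, F_yy(1)=180, F_yy(2)=-150, F_yy(4)=630.
Local maxima occur where both diagonal entries negative: (-3, -3), (-3, 2), (3, -3), (3, 2). Count: 4.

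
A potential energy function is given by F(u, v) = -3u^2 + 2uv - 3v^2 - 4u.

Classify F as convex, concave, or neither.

F is quadratic, so its Hessian is the constant matrix H = [[-6, 2], [2, -6]].
det(H) = 32, tr(H) = -12.
det(H) > 0 and tr(H) < 0, so H is negative definite everywhere: concave.

concave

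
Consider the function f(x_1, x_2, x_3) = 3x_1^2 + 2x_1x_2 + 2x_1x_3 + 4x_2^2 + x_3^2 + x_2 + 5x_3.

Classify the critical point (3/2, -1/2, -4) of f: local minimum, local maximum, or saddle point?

local minimum

The Hessian is constant: H = [[6, 2, 2], [2, 8, 0], [2, 0, 2]].
Leading principal minors: Δ₁ = 6, Δ₂ = 44, Δ₃ = 56.
All leading minors are positive, so H is positive definite: a local minimum.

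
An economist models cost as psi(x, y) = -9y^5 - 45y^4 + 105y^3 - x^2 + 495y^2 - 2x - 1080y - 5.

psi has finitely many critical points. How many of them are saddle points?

psi separates as a function of x plus a function of y, so ∇psi=0 decouples.
∂psi/∂x = -2(x + 1) = 0 at x ∈ {-1}; ∂psi/∂y = -45(y - 2)(y - 1)(y + 3)(y + 4) = 0 at y ∈ {-4, -3, 1, 2}.
The Hessian is diagonal: diag(psi_xx, psi_yy). Second derivatives: psi_xx(-1)=-2; psi_yy(-4)=1350, psi_yy(-3)=-900, psi_yy(1)=900, psi_yy(2)=-1350.
Saddle points occur where the two diagonal entries have opposite signs: (-1, -4), (-1, 1). Count: 2.

2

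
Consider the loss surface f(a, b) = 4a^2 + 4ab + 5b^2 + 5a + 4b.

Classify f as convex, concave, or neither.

convex

f is quadratic, so its Hessian is the constant matrix H = [[8, 4], [4, 10]].
det(H) = 64, tr(H) = 18.
det(H) > 0 and tr(H) > 0, so H is positive definite everywhere: convex.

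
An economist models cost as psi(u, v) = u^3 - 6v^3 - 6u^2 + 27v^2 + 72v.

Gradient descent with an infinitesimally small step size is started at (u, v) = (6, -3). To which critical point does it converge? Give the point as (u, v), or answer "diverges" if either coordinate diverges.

(4, -1)

psi is separable, so gradient descent decouples: u follows -∂psi/∂u, v follows -∂psi/∂v.
∂psi/∂u = 3u(u - 4); at u=6 this is 36, so u decreases.
∂psi/∂v = -18(v - 4)(v + 1); at v=-3 this is -252, so v increases.
u converges to its nearest critical value 4 (a local min of the u-part); v converges to -1. The iterate converges to (4, -1).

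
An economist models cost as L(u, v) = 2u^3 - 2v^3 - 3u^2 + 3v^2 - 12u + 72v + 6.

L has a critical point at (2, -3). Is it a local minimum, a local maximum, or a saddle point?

The mixed partial ∂²L/∂u∂v is 0, so the Hessian at any point is diag(L_uu, L_vv) = diag(6(2u - 1), 6(-2v + 1)).
At (2, -3): H = diag(18, 42).
Both eigenvalues are positive, so H is positive definite: a local minimum.

local minimum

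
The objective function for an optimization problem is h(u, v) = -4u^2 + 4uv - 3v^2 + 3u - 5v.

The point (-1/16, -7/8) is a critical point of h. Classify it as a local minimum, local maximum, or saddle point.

local maximum

The Hessian of h is constant: H = [[-8, 4], [4, -6]].
det(H) = (-8)·(-6) − 4² = 32.
det(H) > 0 and tr(H) = -14 < 0, so H is negative definite and the point is a local maximum.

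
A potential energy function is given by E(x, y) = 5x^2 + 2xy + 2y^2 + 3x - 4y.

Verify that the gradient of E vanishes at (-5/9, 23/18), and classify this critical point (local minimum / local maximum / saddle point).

local minimum

∇E = (10x + 2y + 3, 2x + 4y - 4); substituting (-5/9, 23/18) gives ∇E = (0, 0), so (-5/9, 23/18) is indeed a critical point.
The Hessian of E is constant: H = [[10, 2], [2, 4]].
det(H) = 10·4 − 2² = 36.
det(H) > 0 and tr(H) = 14 > 0, so H is positive definite and the point is a local minimum.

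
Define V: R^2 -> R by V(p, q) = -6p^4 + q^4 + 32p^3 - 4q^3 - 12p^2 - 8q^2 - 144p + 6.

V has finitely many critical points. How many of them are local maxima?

V separates as a function of p plus a function of q, so ∇V=0 decouples.
∂V/∂p = -24(p - 3)(p - 2)(p + 1) = 0 at p ∈ {-1, 2, 3}; ∂V/∂q = 4q(q - 4)(q + 1) = 0 at q ∈ {-1, 0, 4}.
The Hessian is diagonal: diag(V_pp, V_qq). Second derivatives: V_pp(-1)=-288, V_pp(2)=72, V_pp(3)=-96; V_qq(-1)=20, V_qq(0)=-16, V_qq(4)=80.
Local maxima occur where both diagonal entries negative: (-1, 0), (3, 0). Count: 2.

2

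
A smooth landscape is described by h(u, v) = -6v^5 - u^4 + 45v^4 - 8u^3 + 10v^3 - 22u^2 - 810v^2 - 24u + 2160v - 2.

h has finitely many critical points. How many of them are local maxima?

4

h separates as a function of u plus a function of v, so ∇h=0 decouples.
∂h/∂u = -4(u + 1)(u + 2)(u + 3) = 0 at u ∈ {-3, -2, -1}; ∂h/∂v = -30(v - 4)(v - 3)(v - 2)(v + 3) = 0 at v ∈ {-3, 2, 3, 4}.
The Hessian is diagonal: diag(h_uu, h_vv). Second derivatives: h_uu(-3)=-8, h_uu(-2)=4, h_uu(-1)=-8; h_vv(-3)=6300, h_vv(2)=-300, h_vv(3)=180, h_vv(4)=-420.
Local maxima occur where both diagonal entries negative: (-3, 2), (-3, 4), (-1, 2), (-1, 4). Count: 4.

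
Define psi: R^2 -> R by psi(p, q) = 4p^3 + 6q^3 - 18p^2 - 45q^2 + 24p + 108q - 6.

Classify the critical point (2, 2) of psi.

The mixed partial ∂²psi/∂p∂q is 0, so the Hessian at any point is diag(psi_pp, psi_qq) = diag(12(2p - 3), 18(2q - 5)).
At (2, 2): H = diag(12, -18).
The eigenvalues have opposite signs, so H is indefinite: a saddle point.

saddle point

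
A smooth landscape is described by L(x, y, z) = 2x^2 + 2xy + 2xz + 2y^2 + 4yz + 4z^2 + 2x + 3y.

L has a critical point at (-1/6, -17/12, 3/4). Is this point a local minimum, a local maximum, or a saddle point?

local minimum

The Hessian is constant: H = [[4, 2, 2], [2, 4, 4], [2, 4, 8]].
Leading principal minors: Δ₁ = 4, Δ₂ = 12, Δ₃ = 48.
All leading minors are positive, so H is positive definite: a local minimum.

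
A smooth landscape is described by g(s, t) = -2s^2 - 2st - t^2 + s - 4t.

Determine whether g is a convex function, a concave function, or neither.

g is quadratic, so its Hessian is the constant matrix H = [[-4, -2], [-2, -2]].
det(H) = 4, tr(H) = -6.
det(H) > 0 and tr(H) < 0, so H is negative definite everywhere: concave.

concave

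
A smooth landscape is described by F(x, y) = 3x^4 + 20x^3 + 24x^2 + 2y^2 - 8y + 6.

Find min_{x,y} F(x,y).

-130

F(x,y) separates as P(x) + Q(y) + 6, so its minimum is min P + min Q + 6.
P'(x) = 12x(x + 1)(x + 4) vanishes at x ∈ {-4, -1, 0}; Q'(y) = 4y - 8 vanishes at y ∈ {2}.
Local minima of P (where P''>0): P(-4)=-128, P(0)=0. Local minima of Q: Q(2)=-8.
So the global minimum of F is P(-4) + Q(2) + 6 = -128 − 8 + 6 = -130, attained at (-4, 2).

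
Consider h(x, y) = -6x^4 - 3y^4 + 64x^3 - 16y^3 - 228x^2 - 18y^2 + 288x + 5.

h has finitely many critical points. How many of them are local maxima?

4

h separates as a function of x plus a function of y, so ∇h=0 decouples.
∂h/∂x = -24(x - 4)(x - 3)(x - 1) = 0 at x ∈ {1, 3, 4}; ∂h/∂y = -12y(y + 1)(y + 3) = 0 at y ∈ {-3, -1, 0}.
The Hessian is diagonal: diag(h_xx, h_yy). Second derivatives: h_xx(1)=-144, h_xx(3)=48, h_xx(4)=-72; h_yy(-3)=-72, h_yy(-1)=24, h_yy(0)=-36.
Local maxima occur where both diagonal entries negative: (1, -3), (1, 0), (4, -3), (4, 0). Count: 4.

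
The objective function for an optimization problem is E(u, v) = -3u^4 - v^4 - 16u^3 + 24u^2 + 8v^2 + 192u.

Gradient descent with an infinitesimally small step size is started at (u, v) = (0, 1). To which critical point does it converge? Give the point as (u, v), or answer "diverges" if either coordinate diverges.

E is separable, so gradient descent decouples: u follows -∂E/∂u, v follows -∂E/∂v.
∂E/∂u = -12(u - 2)(u + 2)(u + 4); at u=0 this is 192, so u decreases.
∂E/∂v = -4v(v - 2)(v + 2); at v=1 this is 12, so v decreases.
u converges to its nearest critical value -2 (a local min of the u-part); v converges to 0. The iterate converges to (-2, 0).

(-2, 0)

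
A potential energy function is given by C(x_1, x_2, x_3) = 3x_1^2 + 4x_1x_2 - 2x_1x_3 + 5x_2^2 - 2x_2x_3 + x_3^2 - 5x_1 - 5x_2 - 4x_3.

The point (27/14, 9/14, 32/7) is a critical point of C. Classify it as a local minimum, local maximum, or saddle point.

The Hessian is constant: H = [[6, 4, -2], [4, 10, -2], [-2, -2, 2]].
Leading principal minors: Δ₁ = 6, Δ₂ = 44, Δ₃ = 56.
All leading minors are positive, so H is positive definite: a local minimum.

local minimum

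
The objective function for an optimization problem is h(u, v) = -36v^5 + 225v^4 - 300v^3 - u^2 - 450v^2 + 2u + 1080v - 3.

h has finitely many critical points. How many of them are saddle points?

h separates as a function of u plus a function of v, so ∇h=0 decouples.
∂h/∂u = -2(u - 1) = 0 at u ∈ {1}; ∂h/∂v = -180(v - 3)(v - 2)(v - 1)(v + 1) = 0 at v ∈ {-1, 1, 2, 3}.
The Hessian is diagonal: diag(h_uu, h_vv). Second derivatives: h_uu(1)=-2; h_vv(-1)=4320, h_vv(1)=-720, h_vv(2)=540, h_vv(3)=-1440.
Saddle points occur where the two diagonal entries have opposite signs: (1, -1), (1, 2). Count: 2.

2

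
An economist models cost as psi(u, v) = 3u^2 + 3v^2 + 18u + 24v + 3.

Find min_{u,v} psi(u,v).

psi(u,v) separates as P(u) + Q(v) + 3, so its minimum is min P + min Q + 3.
P'(u) = 6u + 18 vanishes at u ∈ {-3}; Q'(v) = 6v + 24 vanishes at v ∈ {-4}.
Local minima of P (where P''>0): P(-3)=-27. Local minima of Q: Q(-4)=-48.
So the global minimum of psi is P(-3) + Q(-4) + 3 = -27 − 48 + 3 = -72, attained at (-3, -4).

-72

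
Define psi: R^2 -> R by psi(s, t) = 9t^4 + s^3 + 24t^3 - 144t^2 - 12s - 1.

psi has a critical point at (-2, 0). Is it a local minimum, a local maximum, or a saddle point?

The mixed partial ∂²psi/∂s∂t is 0, so the Hessian at any point is diag(psi_ss, psi_tt) = diag(6s, 36(3t^2 + 4t - 8)).
At (-2, 0): H = diag(-12, -288).
Both eigenvalues are negative, so H is negative definite: a local maximum.

local maximum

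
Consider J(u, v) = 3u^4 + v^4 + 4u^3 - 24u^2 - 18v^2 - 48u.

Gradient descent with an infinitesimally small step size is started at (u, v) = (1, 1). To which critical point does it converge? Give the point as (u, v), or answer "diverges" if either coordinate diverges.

(2, 3)

J is separable, so gradient descent decouples: u follows -∂J/∂u, v follows -∂J/∂v.
∂J/∂u = 12(u - 2)(u + 1)(u + 2); at u=1 this is -72, so u increases.
∂J/∂v = 4v(v - 3)(v + 3); at v=1 this is -32, so v increases.
u converges to its nearest critical value 2 (a local min of the u-part); v converges to 3. The iterate converges to (2, 3).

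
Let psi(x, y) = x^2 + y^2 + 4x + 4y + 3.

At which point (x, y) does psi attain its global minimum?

(-2, -2)

psi(x,y) separates as P(x) + Q(y) + 3, so its minimum is min P + min Q + 3.
P'(x) = 2x + 4 vanishes at x ∈ {-2}; Q'(y) = 2y + 4 vanishes at y ∈ {-2}.
Local minima of P (where P''>0): P(-2)=-4. Local minima of Q: Q(-2)=-4.
So the global minimum of psi is P(-2) + Q(-2) + 3 = -4 − 4 + 3 = -5, attained at (-2, -2).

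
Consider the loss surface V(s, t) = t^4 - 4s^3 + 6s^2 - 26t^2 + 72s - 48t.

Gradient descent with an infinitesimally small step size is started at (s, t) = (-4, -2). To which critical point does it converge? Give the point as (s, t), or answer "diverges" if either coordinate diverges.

V is separable, so gradient descent decouples: s follows -∂V/∂s, t follows -∂V/∂t.
∂V/∂s = -12(s - 3)(s + 2); at s=-4 this is -168, so s increases.
∂V/∂t = 4(t - 4)(t + 1)(t + 3); at t=-2 this is 24, so t decreases.
s converges to its nearest critical value -2 (a local min of the s-part); t converges to -3. The iterate converges to (-2, -3).

(-2, -3)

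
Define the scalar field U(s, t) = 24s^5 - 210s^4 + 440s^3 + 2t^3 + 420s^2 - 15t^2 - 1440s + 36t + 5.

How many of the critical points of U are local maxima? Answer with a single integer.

2

U separates as a function of s plus a function of t, so ∇U=0 decouples.
∂U/∂s = 120(s - 4)(s - 3)(s - 1)(s + 1) = 0 at s ∈ {-1, 1, 3, 4}; ∂U/∂t = 6(t - 3)(t - 2) = 0 at t ∈ {2, 3}.
The Hessian is diagonal: diag(U_ss, U_tt). Second derivatives: U_ss(-1)=-4800, U_ss(1)=1440, U_ss(3)=-960, U_ss(4)=1800; U_tt(2)=-6, U_tt(3)=6.
Local maxima occur where both diagonal entries negative: (-1, 2), (3, 2). Count: 2.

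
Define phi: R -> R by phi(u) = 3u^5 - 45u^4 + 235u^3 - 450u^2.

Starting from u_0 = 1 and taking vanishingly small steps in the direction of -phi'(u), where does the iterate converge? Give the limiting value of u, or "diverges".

3

phi'(u) = 15u(u - 5)(u - 4)(u - 3), so phi'(1) = -360.
Gradient descent moves in the -phi' direction, i.e. u is increasing.
The nearest critical point in that direction is u = 3, where phi'' = 90 > 0 (a local minimum). The iterate converges there.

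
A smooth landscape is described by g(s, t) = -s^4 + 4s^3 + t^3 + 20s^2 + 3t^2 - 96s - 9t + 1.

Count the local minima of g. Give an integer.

1

g separates as a function of s plus a function of t, so ∇g=0 decouples.
∂g/∂s = -4(s - 4)(s - 2)(s + 3) = 0 at s ∈ {-3, 2, 4}; ∂g/∂t = 3(t - 1)(t + 3) = 0 at t ∈ {-3, 1}.
The Hessian is diagonal: diag(g_ss, g_tt). Second derivatives: g_ss(-3)=-140, g_ss(2)=40, g_ss(4)=-56; g_tt(-3)=-12, g_tt(1)=12.
Local minima occur where both diagonal entries positive: (2, 1). Count: 1.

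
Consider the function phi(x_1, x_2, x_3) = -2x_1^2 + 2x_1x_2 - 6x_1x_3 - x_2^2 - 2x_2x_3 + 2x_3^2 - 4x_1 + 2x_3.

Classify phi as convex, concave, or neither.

neither

phi is quadratic, so its Hessian is the constant matrix H = [[-4, 2, -6], [2, -2, -2], [-6, -2, 4]].
Leading principal minors: -4, 4, 152.
Neither pattern holds ⇒ H is indefinite ⇒ neither convex nor concave.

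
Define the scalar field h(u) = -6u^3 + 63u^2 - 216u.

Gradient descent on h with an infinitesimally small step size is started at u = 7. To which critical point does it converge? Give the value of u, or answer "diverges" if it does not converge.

diverges

h'(u) = -18(u - 4)(u - 3), so h'(7) = -216.
Gradient descent moves in the -h' direction, i.e. u is increasing.
There is no critical point above u=7, and h' keeps the same sign, so the iterate runs off to +∞.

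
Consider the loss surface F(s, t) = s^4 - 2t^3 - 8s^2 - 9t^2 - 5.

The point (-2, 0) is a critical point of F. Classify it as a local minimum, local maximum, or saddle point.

The mixed partial ∂²F/∂s∂t is 0, so the Hessian at any point is diag(F_ss, F_tt) = diag(4(3s^2 - 4), -6(2t + 3)).
At (-2, 0): H = diag(32, -18).
The eigenvalues have opposite signs, so H is indefinite: a saddle point.

saddle point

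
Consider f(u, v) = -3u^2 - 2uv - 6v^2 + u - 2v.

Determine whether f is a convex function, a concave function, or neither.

f is quadratic, so its Hessian is the constant matrix H = [[-6, -2], [-2, -12]].
det(H) = 68, tr(H) = -18.
det(H) > 0 and tr(H) < 0, so H is negative definite everywhere: concave.

concave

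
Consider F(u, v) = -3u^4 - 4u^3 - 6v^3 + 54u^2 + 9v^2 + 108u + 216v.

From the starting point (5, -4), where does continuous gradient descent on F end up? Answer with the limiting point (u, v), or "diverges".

diverges

F is separable, so gradient descent decouples: u follows -∂F/∂u, v follows -∂F/∂v.
∂F/∂u = -12(u - 3)(u + 1)(u + 3); at u=5 this is -1152, so u increases.
∂F/∂v = -18(v - 4)(v + 3); at v=-4 this is -144, so v increases.
The u-coordinate has no critical point in that direction and runs off to infinity.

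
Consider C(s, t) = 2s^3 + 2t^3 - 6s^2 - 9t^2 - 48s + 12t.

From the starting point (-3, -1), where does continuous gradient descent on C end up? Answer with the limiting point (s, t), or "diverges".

diverges

C is separable, so gradient descent decouples: s follows -∂C/∂s, t follows -∂C/∂t.
∂C/∂s = 6(s - 4)(s + 2); at s=-3 this is 42, so s decreases.
∂C/∂t = 6(t - 2)(t - 1); at t=-1 this is 36, so t decreases.
The s-coordinate has no critical point in that direction and runs off to infinity.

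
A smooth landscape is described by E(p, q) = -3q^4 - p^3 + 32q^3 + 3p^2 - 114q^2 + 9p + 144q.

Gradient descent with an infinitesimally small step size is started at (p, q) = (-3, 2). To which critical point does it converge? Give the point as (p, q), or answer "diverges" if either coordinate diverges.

(-1, 3)

E is separable, so gradient descent decouples: p follows -∂E/∂p, q follows -∂E/∂q.
∂E/∂p = -3(p - 3)(p + 1); at p=-3 this is -36, so p increases.
∂E/∂q = -12(q - 4)(q - 3)(q - 1); at q=2 this is -24, so q increases.
p converges to its nearest critical value -1 (a local min of the p-part); q converges to 3. The iterate converges to (-1, 3).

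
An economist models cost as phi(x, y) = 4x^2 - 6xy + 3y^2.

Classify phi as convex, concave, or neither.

phi is quadratic, so its Hessian is the constant matrix H = [[8, -6], [-6, 6]].
det(H) = 12, tr(H) = 14.
det(H) > 0 and tr(H) > 0, so H is positive definite everywhere: convex.

convex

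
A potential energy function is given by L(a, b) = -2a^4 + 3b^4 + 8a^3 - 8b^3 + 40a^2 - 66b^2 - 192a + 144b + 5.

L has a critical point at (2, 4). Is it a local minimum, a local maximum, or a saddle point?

local minimum

The mixed partial ∂²L/∂a∂b is 0, so the Hessian at any point is diag(L_aa, L_bb) = diag(8(-3a^2 + 6a + 10), 12(3b^2 - 4b - 11)).
At (2, 4): H = diag(80, 252).
Both eigenvalues are positive, so H is positive definite: a local minimum.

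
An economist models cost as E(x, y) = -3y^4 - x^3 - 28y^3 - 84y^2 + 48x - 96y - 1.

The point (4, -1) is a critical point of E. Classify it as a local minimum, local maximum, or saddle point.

The mixed partial ∂²E/∂x∂y is 0, so the Hessian at any point is diag(E_xx, E_yy) = diag(-6x, -12(3y^2 + 14y + 14)).
At (4, -1): H = diag(-24, -36).
Both eigenvalues are negative, so H is negative definite: a local maximum.

local maximum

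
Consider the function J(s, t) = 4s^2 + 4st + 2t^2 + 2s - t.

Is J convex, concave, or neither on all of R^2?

J is quadratic, so its Hessian is the constant matrix H = [[8, 4], [4, 4]].
det(H) = 16, tr(H) = 12.
det(H) > 0 and tr(H) > 0, so H is positive definite everywhere: convex.

convex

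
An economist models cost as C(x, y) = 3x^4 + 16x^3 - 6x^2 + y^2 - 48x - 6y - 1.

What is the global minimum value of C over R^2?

-170

C(x,y) separates as P(x) + Q(y) − 1, so its minimum is min P + min Q − 1.
P'(x) = 12(x - 1)(x + 1)(x + 4) vanishes at x ∈ {-4, -1, 1}; Q'(y) = 2y - 6 vanishes at y ∈ {3}.
Local minima of P (where P''>0): P(-4)=-160, P(1)=-35. Local minima of Q: Q(3)=-9.
So the global minimum of C is P(-4) + Q(3) − 1 = -160 − 9 − 1 = -170, attained at (-4, 3).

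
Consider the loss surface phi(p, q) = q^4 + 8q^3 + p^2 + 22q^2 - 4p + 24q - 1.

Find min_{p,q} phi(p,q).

phi(p,q) separates as A(p) + B(q) − 1, so its minimum is min A + min B − 1.
A'(p) = 2p - 4 vanishes at p ∈ {2}; B'(q) = 4(q + 1)(q + 2)(q + 3) vanishes at q ∈ {-3, -2, -1}.
Local minima of A (where A''>0): A(2)=-4. Local minima of B: B(-3)=-9, B(-1)=-9.
So the global minimum of phi is A(2) + B(-3) − 1 = -4 − 9 − 1 = -14, attained at (2, -3).

-14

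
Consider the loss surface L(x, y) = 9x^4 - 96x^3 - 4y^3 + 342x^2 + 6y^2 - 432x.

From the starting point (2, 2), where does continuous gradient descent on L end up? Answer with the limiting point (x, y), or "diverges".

diverges

L is separable, so gradient descent decouples: x follows -∂L/∂x, y follows -∂L/∂y.
∂L/∂x = 36(x - 4)(x - 3)(x - 1); at x=2 this is 72, so x decreases.
∂L/∂y = -12y(y - 1); at y=2 this is -24, so y increases.
The y-coordinate has no critical point in that direction and runs off to infinity.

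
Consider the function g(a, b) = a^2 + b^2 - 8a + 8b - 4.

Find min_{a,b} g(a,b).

-36

g(a,b) separates as P(a) + Q(b) − 4, so its minimum is min P + min Q − 4.
P'(a) = 2a - 8 vanishes at a ∈ {4}; Q'(b) = 2b + 8 vanishes at b ∈ {-4}.
Local minima of P (where P''>0): P(4)=-16. Local minima of Q: Q(-4)=-16.
So the global minimum of g is P(4) + Q(-4) − 4 = -16 − 16 − 4 = -36, attained at (4, -4).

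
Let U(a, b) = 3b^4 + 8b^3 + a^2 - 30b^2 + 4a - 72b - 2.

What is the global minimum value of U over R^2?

-158

U(a,b) separates as P(a) + Q(b) − 2, so its minimum is min P + min Q − 2.
P'(a) = 2a + 4 vanishes at a ∈ {-2}; Q'(b) = 12(b - 2)(b + 1)(b + 3) vanishes at b ∈ {-3, -1, 2}.
Local minima of P (where P''>0): P(-2)=-4. Local minima of Q: Q(-3)=-27, Q(2)=-152.
So the global minimum of U is P(-2) + Q(2) − 2 = -4 − 152 − 2 = -158, attained at (-2, 2).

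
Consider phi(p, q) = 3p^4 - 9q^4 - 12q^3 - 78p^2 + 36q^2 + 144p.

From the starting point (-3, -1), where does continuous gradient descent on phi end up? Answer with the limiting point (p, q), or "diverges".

phi is separable, so gradient descent decouples: p follows -∂phi/∂p, q follows -∂phi/∂q.
∂phi/∂p = 12(p - 3)(p - 1)(p + 4); at p=-3 this is 288, so p decreases.
∂phi/∂q = -36q(q - 1)(q + 2); at q=-1 this is -72, so q increases.
p converges to its nearest critical value -4 (a local min of the p-part); q converges to 0. The iterate converges to (-4, 0).

(-4, 0)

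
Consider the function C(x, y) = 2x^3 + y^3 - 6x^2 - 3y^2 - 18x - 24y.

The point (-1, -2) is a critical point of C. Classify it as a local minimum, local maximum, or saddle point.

local maximum

The mixed partial ∂²C/∂x∂y is 0, so the Hessian at any point is diag(C_xx, C_yy) = diag(12(x - 1), 6(y - 1)).
At (-1, -2): H = diag(-24, -18).
Both eigenvalues are negative, so H is negative definite: a local maximum.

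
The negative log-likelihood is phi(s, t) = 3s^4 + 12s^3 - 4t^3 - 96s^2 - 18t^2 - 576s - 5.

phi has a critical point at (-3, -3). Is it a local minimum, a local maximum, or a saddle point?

The mixed partial ∂²phi/∂s∂t is 0, so the Hessian at any point is diag(phi_ss, phi_tt) = diag(12(3s^2 + 6s - 16), -12(2t + 3)).
At (-3, -3): H = diag(-84, 36).
The eigenvalues have opposite signs, so H is indefinite: a saddle point.

saddle point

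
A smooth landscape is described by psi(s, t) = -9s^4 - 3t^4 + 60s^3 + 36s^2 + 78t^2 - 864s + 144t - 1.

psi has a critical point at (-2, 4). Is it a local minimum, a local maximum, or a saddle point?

local maximum

The mixed partial ∂²psi/∂s∂t is 0, so the Hessian at any point is diag(psi_ss, psi_tt) = diag(36(-3s^2 + 10s + 2), 12(-3t^2 + 13)).
At (-2, 4): H = diag(-1080, -420).
Both eigenvalues are negative, so H is negative definite: a local maximum.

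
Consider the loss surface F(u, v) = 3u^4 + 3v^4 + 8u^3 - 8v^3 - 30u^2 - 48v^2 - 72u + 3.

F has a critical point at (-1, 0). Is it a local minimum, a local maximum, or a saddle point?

local maximum

The mixed partial ∂²F/∂u∂v is 0, so the Hessian at any point is diag(F_uu, F_vv) = diag(12(3u^2 + 4u - 5), 12(3v^2 - 4v - 8)).
At (-1, 0): H = diag(-72, -96).
Both eigenvalues are negative, so H is negative definite: a local maximum.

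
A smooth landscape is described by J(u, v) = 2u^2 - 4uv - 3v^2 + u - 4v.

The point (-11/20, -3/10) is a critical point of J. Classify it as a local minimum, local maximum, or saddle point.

The Hessian of J is constant: H = [[4, -4], [-4, -6]].
det(H) = 4·(-6) − (-4)² = -40.
Since det(H) < 0, H is indefinite and the critical point is a saddle point.

saddle point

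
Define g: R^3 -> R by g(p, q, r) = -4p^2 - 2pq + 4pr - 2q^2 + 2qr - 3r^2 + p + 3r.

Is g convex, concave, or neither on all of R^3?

g is quadratic, so its Hessian is the constant matrix H = [[-8, -2, 4], [-2, -4, 2], [4, 2, -6]].
Leading principal minors: -8, 28, -104.
Signs alternate −, +, − ⇒ H ≺ 0 ⇒ concave.

concave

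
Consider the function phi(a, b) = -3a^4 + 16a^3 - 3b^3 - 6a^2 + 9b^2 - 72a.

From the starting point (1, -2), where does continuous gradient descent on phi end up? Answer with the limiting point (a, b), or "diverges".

phi is separable, so gradient descent decouples: a follows -∂phi/∂a, b follows -∂phi/∂b.
∂phi/∂a = -12(a - 3)(a - 2)(a + 1); at a=1 this is -48, so a increases.
∂phi/∂b = -9b(b - 2); at b=-2 this is -72, so b increases.
a converges to its nearest critical value 2 (a local min of the a-part); b converges to 0. The iterate converges to (2, 0).

(2, 0)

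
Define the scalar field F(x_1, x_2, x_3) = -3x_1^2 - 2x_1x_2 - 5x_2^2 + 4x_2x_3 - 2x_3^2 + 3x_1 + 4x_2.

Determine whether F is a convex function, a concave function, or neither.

concave

F is quadratic, so its Hessian is the constant matrix H = [[-6, -2, 0], [-2, -10, 4], [0, 4, -4]].
Leading principal minors: -6, 56, -128.
Signs alternate −, +, − ⇒ H ≺ 0 ⇒ concave.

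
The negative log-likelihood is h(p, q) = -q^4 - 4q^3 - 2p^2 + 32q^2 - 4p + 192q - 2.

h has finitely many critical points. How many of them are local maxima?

2

h separates as a function of p plus a function of q, so ∇h=0 decouples.
∂h/∂p = -4(p + 1) = 0 at p ∈ {-1}; ∂h/∂q = -4(q - 4)(q + 3)(q + 4) = 0 at q ∈ {-4, -3, 4}.
The Hessian is diagonal: diag(h_pp, h_qq). Second derivatives: h_pp(-1)=-4; h_qq(-4)=-32, h_qq(-3)=28, h_qq(4)=-224.
Local maxima occur where both diagonal entries negative: (-1, -4), (-1, 4). Count: 2.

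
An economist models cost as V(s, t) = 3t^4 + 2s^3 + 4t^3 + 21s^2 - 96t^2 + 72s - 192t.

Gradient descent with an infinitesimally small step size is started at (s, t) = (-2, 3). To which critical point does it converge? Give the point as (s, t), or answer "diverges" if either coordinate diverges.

V is separable, so gradient descent decouples: s follows -∂V/∂s, t follows -∂V/∂t.
∂V/∂s = 6(s + 3)(s + 4); at s=-2 this is 12, so s decreases.
∂V/∂t = 12(t - 4)(t + 1)(t + 4); at t=3 this is -336, so t increases.
s converges to its nearest critical value -3 (a local min of the s-part); t converges to 4. The iterate converges to (-3, 4).

(-3, 4)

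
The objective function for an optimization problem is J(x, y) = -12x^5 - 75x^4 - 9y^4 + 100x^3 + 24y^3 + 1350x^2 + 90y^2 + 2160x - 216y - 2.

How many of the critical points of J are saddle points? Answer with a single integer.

6

J separates as a function of x plus a function of y, so ∇J=0 decouples.
∂J/∂x = -60(x - 3)(x + 1)(x + 3)(x + 4) = 0 at x ∈ {-4, -3, -1, 3}; ∂J/∂y = -36(y - 3)(y - 1)(y + 2) = 0 at y ∈ {-2, 1, 3}.
The Hessian is diagonal: diag(J_xx, J_yy). Second derivatives: J_xx(-4)=1260, J_xx(-3)=-720, J_xx(-1)=1440, J_xx(3)=-10080; J_yy(-2)=-540, J_yy(1)=216, J_yy(3)=-360.
Saddle points occur where the two diagonal entries have opposite signs: (-4, -2), (-4, 3), (-3, 1), (-1, -2), (-1, 3), (3, 1). Count: 6.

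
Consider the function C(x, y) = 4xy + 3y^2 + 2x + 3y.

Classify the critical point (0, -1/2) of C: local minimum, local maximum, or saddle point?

The Hessian of C is constant: H = [[0, 4], [4, 6]].
det(H) = 0·6 − 4² = -16.
Since det(H) < 0, H is indefinite and the critical point is a saddle point.

saddle point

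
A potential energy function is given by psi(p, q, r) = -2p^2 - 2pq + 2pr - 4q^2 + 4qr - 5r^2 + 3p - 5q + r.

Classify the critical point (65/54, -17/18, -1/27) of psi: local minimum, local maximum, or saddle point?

local maximum

The Hessian is constant: H = [[-4, -2, 2], [-2, -8, 4], [2, 4, -10]].
Leading principal minors: Δ₁ = -4, Δ₂ = 28, Δ₃ = -216.
The minors alternate sign starting negative (−, +, −), so H is negative definite: a local maximum.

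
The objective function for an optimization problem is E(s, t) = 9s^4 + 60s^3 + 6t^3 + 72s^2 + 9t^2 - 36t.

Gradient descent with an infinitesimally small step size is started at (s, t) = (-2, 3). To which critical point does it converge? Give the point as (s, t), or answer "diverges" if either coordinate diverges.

E is separable, so gradient descent decouples: s follows -∂E/∂s, t follows -∂E/∂t.
∂E/∂s = 36s(s + 1)(s + 4); at s=-2 this is 144, so s decreases.
∂E/∂t = 18(t - 1)(t + 2); at t=3 this is 180, so t decreases.
s converges to its nearest critical value -4 (a local min of the s-part); t converges to 1. The iterate converges to (-4, 1).

(-4, 1)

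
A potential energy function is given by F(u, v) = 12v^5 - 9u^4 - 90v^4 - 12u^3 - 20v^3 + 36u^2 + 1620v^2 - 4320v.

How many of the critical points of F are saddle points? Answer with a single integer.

6

F separates as a function of u plus a function of v, so ∇F=0 decouples.
∂F/∂u = -36u(u - 1)(u + 2) = 0 at u ∈ {-2, 0, 1}; ∂F/∂v = 60(v - 4)(v - 3)(v - 2)(v + 3) = 0 at v ∈ {-3, 2, 3, 4}.
The Hessian is diagonal: diag(F_uu, F_vv). Second derivatives: F_uu(-2)=-216, F_uu(0)=72, F_uu(1)=-108; F_vv(-3)=-12600, F_vv(2)=600, F_vv(3)=-360, F_vv(4)=840.
Saddle points occur where the two diagonal entries have opposite signs: (-2, 2), (-2, 4), (0, -3), (0, 3), (1, 2), (1, 4). Count: 6.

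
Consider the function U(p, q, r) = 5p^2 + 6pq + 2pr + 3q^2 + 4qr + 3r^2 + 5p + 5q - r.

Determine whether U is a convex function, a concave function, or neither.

U is quadratic, so its Hessian is the constant matrix H = [[10, 6, 2], [6, 6, 4], [2, 4, 6]].
Leading principal minors: 10, 24, 56.
All positive ⇒ H ≻ 0 ⇒ convex.

convex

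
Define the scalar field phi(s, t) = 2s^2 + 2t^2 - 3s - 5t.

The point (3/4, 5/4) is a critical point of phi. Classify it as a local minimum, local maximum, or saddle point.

local minimum

The Hessian of phi is constant: H = [[4, 0], [0, 4]].
det(H) = 4·4 − 0² = 16.
det(H) > 0 and tr(H) = 8 > 0, so H is positive definite and the point is a local minimum.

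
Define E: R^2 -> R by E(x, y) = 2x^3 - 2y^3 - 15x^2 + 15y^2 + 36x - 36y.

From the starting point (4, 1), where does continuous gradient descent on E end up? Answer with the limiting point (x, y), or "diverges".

(3, 2)

E is separable, so gradient descent decouples: x follows -∂E/∂x, y follows -∂E/∂y.
∂E/∂x = 6(x - 3)(x - 2); at x=4 this is 12, so x decreases.
∂E/∂y = -6(y - 3)(y - 2); at y=1 this is -12, so y increases.
x converges to its nearest critical value 3 (a local min of the x-part); y converges to 2. The iterate converges to (3, 2).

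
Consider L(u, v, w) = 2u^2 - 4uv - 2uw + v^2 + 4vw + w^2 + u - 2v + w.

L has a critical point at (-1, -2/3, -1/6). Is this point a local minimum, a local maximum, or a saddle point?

The Hessian is constant: H = [[4, -4, -2], [-4, 2, 4], [-2, 4, 2]].
Leading principal minors: Δ₁ = 4, Δ₂ = -8, Δ₃ = -24.
The minors fit neither the all-positive nor the alternating-sign pattern, so H is indefinite: a saddle point.

saddle point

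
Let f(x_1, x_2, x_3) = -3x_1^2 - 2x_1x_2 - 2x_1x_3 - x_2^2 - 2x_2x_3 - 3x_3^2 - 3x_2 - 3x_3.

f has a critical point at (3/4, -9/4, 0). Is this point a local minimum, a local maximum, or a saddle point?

The Hessian is constant: H = [[-6, -2, -2], [-2, -2, -2], [-2, -2, -6]].
Leading principal minors: Δ₁ = -6, Δ₂ = 8, Δ₃ = -32.
The minors alternate sign starting negative (−, +, −), so H is negative definite: a local maximum.

local maximum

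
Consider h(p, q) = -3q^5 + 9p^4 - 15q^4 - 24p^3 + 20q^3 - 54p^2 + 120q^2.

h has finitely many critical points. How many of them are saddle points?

6

h separates as a function of p plus a function of q, so ∇h=0 decouples.
∂h/∂p = 36p(p - 3)(p + 1) = 0 at p ∈ {-1, 0, 3}; ∂h/∂q = -15q(q - 2)(q + 2)(q + 4) = 0 at q ∈ {-4, -2, 0, 2}.
The Hessian is diagonal: diag(h_pp, h_qq). Second derivatives: h_pp(-1)=144, h_pp(0)=-108, h_pp(3)=432; h_qq(-4)=720, h_qq(-2)=-240, h_qq(0)=240, h_qq(2)=-720.
Saddle points occur where the two diagonal entries have opposite signs: (-1, -2), (-1, 2), (0, -4), (0, 0), (3, -2), (3, 2). Count: 6.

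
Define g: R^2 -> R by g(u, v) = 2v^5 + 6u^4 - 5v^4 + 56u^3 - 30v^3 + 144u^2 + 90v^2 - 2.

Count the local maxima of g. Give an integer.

g separates as a function of u plus a function of v, so ∇g=0 decouples.
∂g/∂u = 24u(u + 3)(u + 4) = 0 at u ∈ {-4, -3, 0}; ∂g/∂v = 10v(v - 3)(v - 2)(v + 3) = 0 at v ∈ {-3, 0, 2, 3}.
The Hessian is diagonal: diag(g_uu, g_vv). Second derivatives: g_uu(-4)=96, g_uu(-3)=-72, g_uu(0)=288; g_vv(-3)=-900, g_vv(0)=180, g_vv(2)=-100, g_vv(3)=180.
Local maxima occur where both diagonal entries negative: (-3, -3), (-3, 2). Count: 2.

2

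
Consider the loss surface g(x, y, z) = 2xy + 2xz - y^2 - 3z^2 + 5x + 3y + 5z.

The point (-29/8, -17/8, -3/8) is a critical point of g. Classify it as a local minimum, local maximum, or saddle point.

The Hessian is constant: H = [[0, 2, 2], [2, -2, 0], [2, 0, -6]].
Leading principal minors: Δ₁ = 0, Δ₂ = -4, Δ₃ = 32.
The minors fit neither the all-positive nor the alternating-sign pattern, so H is indefinite: a saddle point.

saddle point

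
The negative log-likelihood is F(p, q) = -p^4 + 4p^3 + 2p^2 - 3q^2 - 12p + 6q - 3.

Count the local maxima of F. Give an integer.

F separates as a function of p plus a function of q, so ∇F=0 decouples.
∂F/∂p = -4(p - 3)(p - 1)(p + 1) = 0 at p ∈ {-1, 1, 3}; ∂F/∂q = -6(q - 1) = 0 at q ∈ {1}.
The Hessian is diagonal: diag(F_pp, F_qq). Second derivatives: F_pp(-1)=-32, F_pp(1)=16, F_pp(3)=-32; F_qq(1)=-6.
Local maxima occur where both diagonal entries negative: (-1, 1), (3, 1). Count: 2.

2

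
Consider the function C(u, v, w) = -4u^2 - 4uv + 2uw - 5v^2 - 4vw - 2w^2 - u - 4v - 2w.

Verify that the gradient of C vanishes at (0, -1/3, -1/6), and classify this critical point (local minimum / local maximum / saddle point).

local maximum

∇C = (-8u - 4v + 2w - 1, -4u - 10v - 4w - 4, 2u - 4v - 4w - 2); substituting (0, -1/3, -1/6) gives ∇C = (0, 0, 0), so (0, -1/3, -1/6) is indeed a critical point.
The Hessian is constant: H = [[-8, -4, 2], [-4, -10, -4], [2, -4, -4]].
Leading principal minors: Δ₁ = -8, Δ₂ = 64, Δ₃ = -24.
The minors alternate sign starting negative (−, +, −), so H is negative definite: a local maximum.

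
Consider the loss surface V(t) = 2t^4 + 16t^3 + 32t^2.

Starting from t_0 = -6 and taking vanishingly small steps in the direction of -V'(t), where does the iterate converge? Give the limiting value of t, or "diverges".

-4

V'(t) = 8t(t + 2)(t + 4), so V'(-6) = -384.
Gradient descent moves in the -V' direction, i.e. t is increasing.
The nearest critical point in that direction is t = -4, where V'' = 64 > 0 (a local minimum). The iterate converges there.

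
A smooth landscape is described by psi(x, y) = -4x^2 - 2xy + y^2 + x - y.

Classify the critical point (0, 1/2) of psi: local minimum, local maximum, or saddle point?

The Hessian of psi is constant: H = [[-8, -2], [-2, 2]].
det(H) = (-8)·2 − (-2)² = -20.
Since det(H) < 0, H is indefinite and the critical point is a saddle point.

saddle point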